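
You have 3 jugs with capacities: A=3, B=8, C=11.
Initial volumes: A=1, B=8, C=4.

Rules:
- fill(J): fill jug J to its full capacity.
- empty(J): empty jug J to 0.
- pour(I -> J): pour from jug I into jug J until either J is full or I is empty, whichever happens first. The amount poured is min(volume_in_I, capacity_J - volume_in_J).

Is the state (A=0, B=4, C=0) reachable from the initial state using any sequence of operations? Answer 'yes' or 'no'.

BFS from (A=1, B=8, C=4):
  1. empty(A) -> (A=0 B=8 C=4)
  2. empty(B) -> (A=0 B=0 C=4)
  3. pour(C -> B) -> (A=0 B=4 C=0)
Target reached → yes.

Answer: yes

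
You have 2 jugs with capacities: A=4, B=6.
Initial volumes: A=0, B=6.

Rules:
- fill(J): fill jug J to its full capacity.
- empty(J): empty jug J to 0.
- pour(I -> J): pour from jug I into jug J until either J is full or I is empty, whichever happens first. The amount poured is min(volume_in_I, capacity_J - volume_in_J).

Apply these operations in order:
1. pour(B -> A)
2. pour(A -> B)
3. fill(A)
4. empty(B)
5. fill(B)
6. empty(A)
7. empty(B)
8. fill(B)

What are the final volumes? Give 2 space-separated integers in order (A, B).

Step 1: pour(B -> A) -> (A=4 B=2)
Step 2: pour(A -> B) -> (A=0 B=6)
Step 3: fill(A) -> (A=4 B=6)
Step 4: empty(B) -> (A=4 B=0)
Step 5: fill(B) -> (A=4 B=6)
Step 6: empty(A) -> (A=0 B=6)
Step 7: empty(B) -> (A=0 B=0)
Step 8: fill(B) -> (A=0 B=6)

Answer: 0 6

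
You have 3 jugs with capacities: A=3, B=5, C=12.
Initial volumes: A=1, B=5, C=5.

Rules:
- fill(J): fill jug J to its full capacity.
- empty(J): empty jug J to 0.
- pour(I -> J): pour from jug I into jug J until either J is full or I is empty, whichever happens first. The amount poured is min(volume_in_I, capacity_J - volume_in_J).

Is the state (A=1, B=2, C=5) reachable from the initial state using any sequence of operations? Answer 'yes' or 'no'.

Answer: no

Derivation:
BFS explored all 224 reachable states.
Reachable set includes: (0,0,0), (0,0,1), (0,0,2), (0,0,3), (0,0,4), (0,0,5), (0,0,6), (0,0,7), (0,0,8), (0,0,9), (0,0,10), (0,0,11) ...
Target (A=1, B=2, C=5) not in reachable set → no.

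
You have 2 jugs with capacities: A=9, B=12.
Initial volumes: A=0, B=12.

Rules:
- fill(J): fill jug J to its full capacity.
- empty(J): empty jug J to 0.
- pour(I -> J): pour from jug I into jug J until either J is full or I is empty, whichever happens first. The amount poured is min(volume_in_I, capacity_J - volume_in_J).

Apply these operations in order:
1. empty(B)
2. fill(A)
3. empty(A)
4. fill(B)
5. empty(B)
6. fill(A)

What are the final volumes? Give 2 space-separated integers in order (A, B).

Answer: 9 0

Derivation:
Step 1: empty(B) -> (A=0 B=0)
Step 2: fill(A) -> (A=9 B=0)
Step 3: empty(A) -> (A=0 B=0)
Step 4: fill(B) -> (A=0 B=12)
Step 5: empty(B) -> (A=0 B=0)
Step 6: fill(A) -> (A=9 B=0)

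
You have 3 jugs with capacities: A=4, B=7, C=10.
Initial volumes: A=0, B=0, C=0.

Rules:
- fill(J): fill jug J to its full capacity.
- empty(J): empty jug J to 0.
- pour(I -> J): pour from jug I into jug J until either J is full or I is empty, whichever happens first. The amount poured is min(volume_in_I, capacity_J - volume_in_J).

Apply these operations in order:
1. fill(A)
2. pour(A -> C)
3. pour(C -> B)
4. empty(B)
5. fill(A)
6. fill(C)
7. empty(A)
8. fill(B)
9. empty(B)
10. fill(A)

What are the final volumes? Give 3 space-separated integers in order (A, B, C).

Answer: 4 0 10

Derivation:
Step 1: fill(A) -> (A=4 B=0 C=0)
Step 2: pour(A -> C) -> (A=0 B=0 C=4)
Step 3: pour(C -> B) -> (A=0 B=4 C=0)
Step 4: empty(B) -> (A=0 B=0 C=0)
Step 5: fill(A) -> (A=4 B=0 C=0)
Step 6: fill(C) -> (A=4 B=0 C=10)
Step 7: empty(A) -> (A=0 B=0 C=10)
Step 8: fill(B) -> (A=0 B=7 C=10)
Step 9: empty(B) -> (A=0 B=0 C=10)
Step 10: fill(A) -> (A=4 B=0 C=10)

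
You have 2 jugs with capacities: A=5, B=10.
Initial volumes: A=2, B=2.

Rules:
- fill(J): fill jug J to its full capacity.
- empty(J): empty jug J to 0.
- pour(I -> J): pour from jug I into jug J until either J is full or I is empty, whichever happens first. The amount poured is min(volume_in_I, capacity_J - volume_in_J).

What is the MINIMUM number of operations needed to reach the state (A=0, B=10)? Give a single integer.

Answer: 2

Derivation:
BFS from (A=2, B=2). One shortest path:
  1. empty(A) -> (A=0 B=2)
  2. fill(B) -> (A=0 B=10)
Reached target in 2 moves.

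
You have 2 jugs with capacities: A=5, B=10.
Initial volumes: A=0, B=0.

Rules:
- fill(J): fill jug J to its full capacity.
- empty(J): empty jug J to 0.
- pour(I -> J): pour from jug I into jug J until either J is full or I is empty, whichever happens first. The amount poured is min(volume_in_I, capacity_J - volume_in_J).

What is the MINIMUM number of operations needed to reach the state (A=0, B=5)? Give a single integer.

Answer: 2

Derivation:
BFS from (A=0, B=0). One shortest path:
  1. fill(A) -> (A=5 B=0)
  2. pour(A -> B) -> (A=0 B=5)
Reached target in 2 moves.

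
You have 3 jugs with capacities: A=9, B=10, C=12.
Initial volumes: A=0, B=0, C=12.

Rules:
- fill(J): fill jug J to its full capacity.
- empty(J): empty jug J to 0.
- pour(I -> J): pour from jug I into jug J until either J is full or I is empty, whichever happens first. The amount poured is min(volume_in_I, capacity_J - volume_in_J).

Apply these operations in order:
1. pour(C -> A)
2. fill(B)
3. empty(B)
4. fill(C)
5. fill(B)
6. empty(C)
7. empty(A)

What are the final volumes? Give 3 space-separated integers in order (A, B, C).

Answer: 0 10 0

Derivation:
Step 1: pour(C -> A) -> (A=9 B=0 C=3)
Step 2: fill(B) -> (A=9 B=10 C=3)
Step 3: empty(B) -> (A=9 B=0 C=3)
Step 4: fill(C) -> (A=9 B=0 C=12)
Step 5: fill(B) -> (A=9 B=10 C=12)
Step 6: empty(C) -> (A=9 B=10 C=0)
Step 7: empty(A) -> (A=0 B=10 C=0)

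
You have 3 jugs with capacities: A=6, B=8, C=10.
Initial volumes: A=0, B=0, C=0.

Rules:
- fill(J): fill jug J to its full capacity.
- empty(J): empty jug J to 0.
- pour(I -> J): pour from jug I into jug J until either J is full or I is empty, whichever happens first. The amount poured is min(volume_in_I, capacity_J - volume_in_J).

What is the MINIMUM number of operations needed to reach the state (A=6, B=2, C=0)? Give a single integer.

Answer: 2

Derivation:
BFS from (A=0, B=0, C=0). One shortest path:
  1. fill(B) -> (A=0 B=8 C=0)
  2. pour(B -> A) -> (A=6 B=2 C=0)
Reached target in 2 moves.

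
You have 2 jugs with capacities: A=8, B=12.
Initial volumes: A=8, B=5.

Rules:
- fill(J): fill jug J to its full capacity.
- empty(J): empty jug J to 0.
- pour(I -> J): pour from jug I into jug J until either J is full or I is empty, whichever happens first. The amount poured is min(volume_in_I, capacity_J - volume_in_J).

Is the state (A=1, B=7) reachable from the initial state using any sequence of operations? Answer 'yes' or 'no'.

Answer: no

Derivation:
BFS explored all 20 reachable states.
Reachable set includes: (0,0), (0,1), (0,4), (0,5), (0,8), (0,9), (0,12), (1,0), (1,12), (4,0), (4,12), (5,0) ...
Target (A=1, B=7) not in reachable set → no.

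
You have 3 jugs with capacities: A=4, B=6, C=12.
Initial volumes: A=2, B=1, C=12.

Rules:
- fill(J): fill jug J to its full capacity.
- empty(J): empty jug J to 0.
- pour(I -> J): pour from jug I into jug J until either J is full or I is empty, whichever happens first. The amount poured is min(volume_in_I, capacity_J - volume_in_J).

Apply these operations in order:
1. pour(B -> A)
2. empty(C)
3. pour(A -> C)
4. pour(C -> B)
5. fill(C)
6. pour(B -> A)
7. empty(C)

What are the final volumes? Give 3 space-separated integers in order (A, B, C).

Step 1: pour(B -> A) -> (A=3 B=0 C=12)
Step 2: empty(C) -> (A=3 B=0 C=0)
Step 3: pour(A -> C) -> (A=0 B=0 C=3)
Step 4: pour(C -> B) -> (A=0 B=3 C=0)
Step 5: fill(C) -> (A=0 B=3 C=12)
Step 6: pour(B -> A) -> (A=3 B=0 C=12)
Step 7: empty(C) -> (A=3 B=0 C=0)

Answer: 3 0 0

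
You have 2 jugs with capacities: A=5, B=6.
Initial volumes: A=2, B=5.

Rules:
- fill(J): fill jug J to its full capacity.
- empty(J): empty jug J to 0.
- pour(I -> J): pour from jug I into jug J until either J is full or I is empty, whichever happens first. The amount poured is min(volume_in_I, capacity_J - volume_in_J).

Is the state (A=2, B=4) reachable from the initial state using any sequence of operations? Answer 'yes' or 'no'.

Answer: no

Derivation:
BFS explored all 23 reachable states.
Reachable set includes: (0,0), (0,1), (0,2), (0,3), (0,4), (0,5), (0,6), (1,0), (1,6), (2,0), (2,5), (2,6) ...
Target (A=2, B=4) not in reachable set → no.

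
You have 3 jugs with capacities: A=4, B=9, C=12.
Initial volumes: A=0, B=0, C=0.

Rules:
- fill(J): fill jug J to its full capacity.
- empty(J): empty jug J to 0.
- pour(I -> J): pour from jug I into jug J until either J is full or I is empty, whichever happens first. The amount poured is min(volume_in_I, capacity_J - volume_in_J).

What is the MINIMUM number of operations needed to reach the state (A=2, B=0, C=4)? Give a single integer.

BFS from (A=0, B=0, C=0). One shortest path:
  1. fill(B) -> (A=0 B=9 C=0)
  2. pour(B -> A) -> (A=4 B=5 C=0)
  3. pour(B -> C) -> (A=4 B=0 C=5)
  4. fill(B) -> (A=4 B=9 C=5)
  5. pour(B -> C) -> (A=4 B=2 C=12)
  6. empty(C) -> (A=4 B=2 C=0)
  7. pour(A -> C) -> (A=0 B=2 C=4)
  8. pour(B -> A) -> (A=2 B=0 C=4)
Reached target in 8 moves.

Answer: 8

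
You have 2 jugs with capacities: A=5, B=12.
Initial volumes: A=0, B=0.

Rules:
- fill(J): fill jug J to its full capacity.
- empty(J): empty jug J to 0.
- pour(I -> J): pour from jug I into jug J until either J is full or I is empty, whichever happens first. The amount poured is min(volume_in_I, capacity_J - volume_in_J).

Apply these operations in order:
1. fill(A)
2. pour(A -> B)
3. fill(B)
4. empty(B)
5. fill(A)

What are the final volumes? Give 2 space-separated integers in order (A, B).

Step 1: fill(A) -> (A=5 B=0)
Step 2: pour(A -> B) -> (A=0 B=5)
Step 3: fill(B) -> (A=0 B=12)
Step 4: empty(B) -> (A=0 B=0)
Step 5: fill(A) -> (A=5 B=0)

Answer: 5 0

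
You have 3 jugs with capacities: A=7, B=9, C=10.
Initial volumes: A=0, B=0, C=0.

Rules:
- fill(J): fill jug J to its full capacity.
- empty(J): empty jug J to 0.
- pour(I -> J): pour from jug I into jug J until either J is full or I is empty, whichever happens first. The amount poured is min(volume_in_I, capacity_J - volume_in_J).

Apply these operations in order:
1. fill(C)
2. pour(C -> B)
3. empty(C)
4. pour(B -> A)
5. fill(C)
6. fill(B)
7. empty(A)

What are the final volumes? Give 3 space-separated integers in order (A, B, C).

Answer: 0 9 10

Derivation:
Step 1: fill(C) -> (A=0 B=0 C=10)
Step 2: pour(C -> B) -> (A=0 B=9 C=1)
Step 3: empty(C) -> (A=0 B=9 C=0)
Step 4: pour(B -> A) -> (A=7 B=2 C=0)
Step 5: fill(C) -> (A=7 B=2 C=10)
Step 6: fill(B) -> (A=7 B=9 C=10)
Step 7: empty(A) -> (A=0 B=9 C=10)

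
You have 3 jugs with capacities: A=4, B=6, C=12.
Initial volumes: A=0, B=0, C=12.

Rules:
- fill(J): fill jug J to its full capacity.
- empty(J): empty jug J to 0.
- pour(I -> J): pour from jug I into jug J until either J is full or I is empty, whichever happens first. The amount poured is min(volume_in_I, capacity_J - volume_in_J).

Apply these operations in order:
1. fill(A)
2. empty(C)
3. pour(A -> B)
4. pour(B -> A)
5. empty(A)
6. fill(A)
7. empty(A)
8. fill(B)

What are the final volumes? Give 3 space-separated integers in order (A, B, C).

Answer: 0 6 0

Derivation:
Step 1: fill(A) -> (A=4 B=0 C=12)
Step 2: empty(C) -> (A=4 B=0 C=0)
Step 3: pour(A -> B) -> (A=0 B=4 C=0)
Step 4: pour(B -> A) -> (A=4 B=0 C=0)
Step 5: empty(A) -> (A=0 B=0 C=0)
Step 6: fill(A) -> (A=4 B=0 C=0)
Step 7: empty(A) -> (A=0 B=0 C=0)
Step 8: fill(B) -> (A=0 B=6 C=0)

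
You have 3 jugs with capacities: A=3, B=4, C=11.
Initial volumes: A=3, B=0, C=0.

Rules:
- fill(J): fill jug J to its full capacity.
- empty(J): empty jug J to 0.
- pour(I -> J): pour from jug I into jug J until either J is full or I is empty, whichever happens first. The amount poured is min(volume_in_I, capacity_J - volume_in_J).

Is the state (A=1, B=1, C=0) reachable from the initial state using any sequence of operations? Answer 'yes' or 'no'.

Answer: yes

Derivation:
BFS from (A=3, B=0, C=0):
  1. empty(A) -> (A=0 B=0 C=0)
  2. fill(B) -> (A=0 B=4 C=0)
  3. pour(B -> A) -> (A=3 B=1 C=0)
  4. empty(A) -> (A=0 B=1 C=0)
  5. pour(B -> C) -> (A=0 B=0 C=1)
  6. fill(B) -> (A=0 B=4 C=1)
  7. pour(B -> A) -> (A=3 B=1 C=1)
  8. empty(A) -> (A=0 B=1 C=1)
  9. pour(C -> A) -> (A=1 B=1 C=0)
Target reached → yes.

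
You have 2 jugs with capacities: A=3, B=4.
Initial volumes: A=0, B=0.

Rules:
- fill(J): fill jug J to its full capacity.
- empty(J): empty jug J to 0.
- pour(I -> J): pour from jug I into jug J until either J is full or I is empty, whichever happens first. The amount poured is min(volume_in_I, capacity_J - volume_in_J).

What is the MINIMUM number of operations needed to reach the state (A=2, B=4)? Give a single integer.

Answer: 4

Derivation:
BFS from (A=0, B=0). One shortest path:
  1. fill(A) -> (A=3 B=0)
  2. pour(A -> B) -> (A=0 B=3)
  3. fill(A) -> (A=3 B=3)
  4. pour(A -> B) -> (A=2 B=4)
Reached target in 4 moves.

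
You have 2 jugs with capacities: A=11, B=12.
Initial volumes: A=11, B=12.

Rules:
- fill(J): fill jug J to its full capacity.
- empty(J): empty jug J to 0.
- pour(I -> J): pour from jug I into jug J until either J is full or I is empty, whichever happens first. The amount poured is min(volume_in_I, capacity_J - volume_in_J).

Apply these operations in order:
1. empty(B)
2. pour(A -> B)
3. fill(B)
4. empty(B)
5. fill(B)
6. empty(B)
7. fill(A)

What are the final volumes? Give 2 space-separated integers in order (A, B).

Step 1: empty(B) -> (A=11 B=0)
Step 2: pour(A -> B) -> (A=0 B=11)
Step 3: fill(B) -> (A=0 B=12)
Step 4: empty(B) -> (A=0 B=0)
Step 5: fill(B) -> (A=0 B=12)
Step 6: empty(B) -> (A=0 B=0)
Step 7: fill(A) -> (A=11 B=0)

Answer: 11 0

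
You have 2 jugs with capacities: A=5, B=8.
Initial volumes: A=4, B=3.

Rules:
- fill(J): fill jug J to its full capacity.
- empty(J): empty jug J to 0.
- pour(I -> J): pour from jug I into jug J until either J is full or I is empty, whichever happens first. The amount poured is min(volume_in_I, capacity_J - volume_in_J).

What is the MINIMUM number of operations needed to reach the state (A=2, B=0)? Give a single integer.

BFS from (A=4, B=3). One shortest path:
  1. pour(B -> A) -> (A=5 B=2)
  2. empty(A) -> (A=0 B=2)
  3. pour(B -> A) -> (A=2 B=0)
Reached target in 3 moves.

Answer: 3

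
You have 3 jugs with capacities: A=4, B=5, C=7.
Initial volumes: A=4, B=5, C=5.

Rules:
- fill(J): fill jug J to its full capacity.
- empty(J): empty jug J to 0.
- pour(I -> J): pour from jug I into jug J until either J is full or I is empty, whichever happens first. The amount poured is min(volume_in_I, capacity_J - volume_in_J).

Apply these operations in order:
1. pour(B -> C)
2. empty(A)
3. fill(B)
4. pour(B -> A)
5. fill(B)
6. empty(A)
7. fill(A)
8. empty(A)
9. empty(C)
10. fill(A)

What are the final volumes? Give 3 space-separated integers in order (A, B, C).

Step 1: pour(B -> C) -> (A=4 B=3 C=7)
Step 2: empty(A) -> (A=0 B=3 C=7)
Step 3: fill(B) -> (A=0 B=5 C=7)
Step 4: pour(B -> A) -> (A=4 B=1 C=7)
Step 5: fill(B) -> (A=4 B=5 C=7)
Step 6: empty(A) -> (A=0 B=5 C=7)
Step 7: fill(A) -> (A=4 B=5 C=7)
Step 8: empty(A) -> (A=0 B=5 C=7)
Step 9: empty(C) -> (A=0 B=5 C=0)
Step 10: fill(A) -> (A=4 B=5 C=0)

Answer: 4 5 0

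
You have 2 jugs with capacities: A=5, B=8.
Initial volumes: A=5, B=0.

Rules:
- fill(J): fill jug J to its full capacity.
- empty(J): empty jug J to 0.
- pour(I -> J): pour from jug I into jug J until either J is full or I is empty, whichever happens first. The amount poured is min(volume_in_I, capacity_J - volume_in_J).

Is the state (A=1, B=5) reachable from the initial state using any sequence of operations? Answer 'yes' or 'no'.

Answer: no

Derivation:
BFS explored all 26 reachable states.
Reachable set includes: (0,0), (0,1), (0,2), (0,3), (0,4), (0,5), (0,6), (0,7), (0,8), (1,0), (1,8), (2,0) ...
Target (A=1, B=5) not in reachable set → no.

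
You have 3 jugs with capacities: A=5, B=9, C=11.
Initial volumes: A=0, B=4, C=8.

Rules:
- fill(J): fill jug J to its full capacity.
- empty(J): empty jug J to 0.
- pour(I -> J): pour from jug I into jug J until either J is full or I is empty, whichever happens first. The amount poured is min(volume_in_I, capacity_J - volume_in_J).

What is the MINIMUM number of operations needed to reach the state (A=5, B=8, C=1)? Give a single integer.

BFS from (A=0, B=4, C=8). One shortest path:
  1. empty(B) -> (A=0 B=0 C=8)
  2. pour(C -> B) -> (A=0 B=8 C=0)
  3. fill(C) -> (A=0 B=8 C=11)
  4. pour(C -> A) -> (A=5 B=8 C=6)
  5. empty(A) -> (A=0 B=8 C=6)
  6. pour(C -> A) -> (A=5 B=8 C=1)
Reached target in 6 moves.

Answer: 6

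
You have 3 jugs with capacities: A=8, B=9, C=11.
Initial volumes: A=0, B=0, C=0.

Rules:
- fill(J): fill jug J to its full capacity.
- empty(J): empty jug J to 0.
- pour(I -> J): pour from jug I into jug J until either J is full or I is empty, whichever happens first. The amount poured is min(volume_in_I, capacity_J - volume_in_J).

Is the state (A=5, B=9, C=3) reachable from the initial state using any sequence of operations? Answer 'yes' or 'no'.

BFS from (A=0, B=0, C=0):
  1. fill(A) -> (A=8 B=0 C=0)
  2. fill(B) -> (A=8 B=9 C=0)
  3. pour(A -> C) -> (A=0 B=9 C=8)
  4. pour(B -> A) -> (A=8 B=1 C=8)
  5. pour(A -> C) -> (A=5 B=1 C=11)
  6. pour(C -> B) -> (A=5 B=9 C=3)
Target reached → yes.

Answer: yes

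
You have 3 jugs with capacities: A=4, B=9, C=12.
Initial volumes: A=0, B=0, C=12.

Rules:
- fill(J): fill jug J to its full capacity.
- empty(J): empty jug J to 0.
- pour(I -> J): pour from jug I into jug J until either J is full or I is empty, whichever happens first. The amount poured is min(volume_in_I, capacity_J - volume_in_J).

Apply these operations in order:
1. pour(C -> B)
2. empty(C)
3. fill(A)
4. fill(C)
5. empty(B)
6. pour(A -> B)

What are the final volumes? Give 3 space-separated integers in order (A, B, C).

Answer: 0 4 12

Derivation:
Step 1: pour(C -> B) -> (A=0 B=9 C=3)
Step 2: empty(C) -> (A=0 B=9 C=0)
Step 3: fill(A) -> (A=4 B=9 C=0)
Step 4: fill(C) -> (A=4 B=9 C=12)
Step 5: empty(B) -> (A=4 B=0 C=12)
Step 6: pour(A -> B) -> (A=0 B=4 C=12)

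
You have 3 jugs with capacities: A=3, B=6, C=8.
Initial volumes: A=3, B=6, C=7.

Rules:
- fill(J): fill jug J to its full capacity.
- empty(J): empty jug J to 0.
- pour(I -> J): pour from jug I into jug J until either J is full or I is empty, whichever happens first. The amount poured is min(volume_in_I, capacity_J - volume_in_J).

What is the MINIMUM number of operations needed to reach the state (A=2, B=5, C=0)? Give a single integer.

Answer: 6

Derivation:
BFS from (A=3, B=6, C=7). One shortest path:
  1. empty(A) -> (A=0 B=6 C=7)
  2. pour(B -> A) -> (A=3 B=3 C=7)
  3. pour(A -> C) -> (A=2 B=3 C=8)
  4. pour(C -> B) -> (A=2 B=6 C=5)
  5. empty(B) -> (A=2 B=0 C=5)
  6. pour(C -> B) -> (A=2 B=5 C=0)
Reached target in 6 moves.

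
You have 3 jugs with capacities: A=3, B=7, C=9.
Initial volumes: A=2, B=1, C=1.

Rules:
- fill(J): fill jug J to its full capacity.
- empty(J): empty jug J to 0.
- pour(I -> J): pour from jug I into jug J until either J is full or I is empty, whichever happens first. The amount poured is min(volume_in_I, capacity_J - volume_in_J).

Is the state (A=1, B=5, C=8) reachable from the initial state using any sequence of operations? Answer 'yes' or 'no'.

Answer: no

Derivation:
BFS explored all 225 reachable states.
Reachable set includes: (0,0,0), (0,0,1), (0,0,2), (0,0,3), (0,0,4), (0,0,5), (0,0,6), (0,0,7), (0,0,8), (0,0,9), (0,1,0), (0,1,1) ...
Target (A=1, B=5, C=8) not in reachable set → no.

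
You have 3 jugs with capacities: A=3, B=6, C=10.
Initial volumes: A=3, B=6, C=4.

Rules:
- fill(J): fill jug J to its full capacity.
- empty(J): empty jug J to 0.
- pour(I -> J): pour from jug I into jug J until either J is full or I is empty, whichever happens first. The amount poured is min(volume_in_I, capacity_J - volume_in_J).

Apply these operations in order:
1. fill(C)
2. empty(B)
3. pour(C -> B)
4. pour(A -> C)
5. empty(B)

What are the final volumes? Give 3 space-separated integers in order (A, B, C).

Answer: 0 0 7

Derivation:
Step 1: fill(C) -> (A=3 B=6 C=10)
Step 2: empty(B) -> (A=3 B=0 C=10)
Step 3: pour(C -> B) -> (A=3 B=6 C=4)
Step 4: pour(A -> C) -> (A=0 B=6 C=7)
Step 5: empty(B) -> (A=0 B=0 C=7)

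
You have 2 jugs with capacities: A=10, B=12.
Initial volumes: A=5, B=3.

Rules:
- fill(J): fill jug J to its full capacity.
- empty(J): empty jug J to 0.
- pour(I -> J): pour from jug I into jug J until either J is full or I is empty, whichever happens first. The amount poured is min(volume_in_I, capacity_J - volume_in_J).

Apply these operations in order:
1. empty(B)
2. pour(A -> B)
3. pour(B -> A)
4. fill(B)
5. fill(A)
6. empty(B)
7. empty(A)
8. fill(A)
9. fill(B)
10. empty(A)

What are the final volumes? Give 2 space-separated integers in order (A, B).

Step 1: empty(B) -> (A=5 B=0)
Step 2: pour(A -> B) -> (A=0 B=5)
Step 3: pour(B -> A) -> (A=5 B=0)
Step 4: fill(B) -> (A=5 B=12)
Step 5: fill(A) -> (A=10 B=12)
Step 6: empty(B) -> (A=10 B=0)
Step 7: empty(A) -> (A=0 B=0)
Step 8: fill(A) -> (A=10 B=0)
Step 9: fill(B) -> (A=10 B=12)
Step 10: empty(A) -> (A=0 B=12)

Answer: 0 12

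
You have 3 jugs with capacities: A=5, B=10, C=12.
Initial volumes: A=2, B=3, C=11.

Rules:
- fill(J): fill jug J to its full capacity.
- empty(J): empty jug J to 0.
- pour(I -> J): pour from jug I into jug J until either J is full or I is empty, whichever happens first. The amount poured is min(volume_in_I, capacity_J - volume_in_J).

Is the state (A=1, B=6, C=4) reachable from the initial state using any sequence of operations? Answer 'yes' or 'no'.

Answer: no

Derivation:
BFS explored all 463 reachable states.
Reachable set includes: (0,0,0), (0,0,1), (0,0,2), (0,0,3), (0,0,4), (0,0,5), (0,0,6), (0,0,7), (0,0,8), (0,0,9), (0,0,10), (0,0,11) ...
Target (A=1, B=6, C=4) not in reachable set → no.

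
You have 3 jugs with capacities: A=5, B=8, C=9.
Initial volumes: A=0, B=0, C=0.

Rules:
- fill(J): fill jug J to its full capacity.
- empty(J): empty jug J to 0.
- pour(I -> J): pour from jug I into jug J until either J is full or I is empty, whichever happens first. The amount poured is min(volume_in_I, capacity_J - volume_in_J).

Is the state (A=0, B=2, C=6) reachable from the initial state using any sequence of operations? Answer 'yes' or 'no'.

Answer: yes

Derivation:
BFS from (A=0, B=0, C=0):
  1. fill(A) -> (A=5 B=0 C=0)
  2. fill(B) -> (A=5 B=8 C=0)
  3. pour(B -> C) -> (A=5 B=0 C=8)
  4. pour(A -> B) -> (A=0 B=5 C=8)
  5. pour(C -> A) -> (A=5 B=5 C=3)
  6. pour(A -> B) -> (A=2 B=8 C=3)
  7. pour(B -> C) -> (A=2 B=2 C=9)
  8. pour(C -> A) -> (A=5 B=2 C=6)
  9. empty(A) -> (A=0 B=2 C=6)
Target reached → yes.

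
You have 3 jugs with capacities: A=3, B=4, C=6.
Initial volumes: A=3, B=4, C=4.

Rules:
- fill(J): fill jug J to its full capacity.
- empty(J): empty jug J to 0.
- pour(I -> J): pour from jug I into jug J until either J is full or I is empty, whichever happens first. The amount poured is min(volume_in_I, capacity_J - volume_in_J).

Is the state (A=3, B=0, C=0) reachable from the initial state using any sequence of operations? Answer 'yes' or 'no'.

Answer: yes

Derivation:
BFS from (A=3, B=4, C=4):
  1. empty(B) -> (A=3 B=0 C=4)
  2. empty(C) -> (A=3 B=0 C=0)
Target reached → yes.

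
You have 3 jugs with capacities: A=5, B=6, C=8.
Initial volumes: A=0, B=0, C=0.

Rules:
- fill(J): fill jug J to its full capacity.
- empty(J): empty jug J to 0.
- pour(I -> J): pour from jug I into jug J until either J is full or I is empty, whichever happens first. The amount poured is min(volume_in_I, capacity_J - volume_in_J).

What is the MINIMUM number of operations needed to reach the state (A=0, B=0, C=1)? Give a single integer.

BFS from (A=0, B=0, C=0). One shortest path:
  1. fill(B) -> (A=0 B=6 C=0)
  2. pour(B -> A) -> (A=5 B=1 C=0)
  3. empty(A) -> (A=0 B=1 C=0)
  4. pour(B -> C) -> (A=0 B=0 C=1)
Reached target in 4 moves.

Answer: 4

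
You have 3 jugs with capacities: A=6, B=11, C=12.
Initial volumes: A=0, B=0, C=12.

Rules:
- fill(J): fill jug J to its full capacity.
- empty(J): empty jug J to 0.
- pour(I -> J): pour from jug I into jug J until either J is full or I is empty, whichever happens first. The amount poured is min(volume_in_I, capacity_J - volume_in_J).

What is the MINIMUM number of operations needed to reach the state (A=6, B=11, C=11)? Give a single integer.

Answer: 5

Derivation:
BFS from (A=0, B=0, C=12). One shortest path:
  1. fill(A) -> (A=6 B=0 C=12)
  2. fill(B) -> (A=6 B=11 C=12)
  3. empty(C) -> (A=6 B=11 C=0)
  4. pour(B -> C) -> (A=6 B=0 C=11)
  5. fill(B) -> (A=6 B=11 C=11)
Reached target in 5 moves.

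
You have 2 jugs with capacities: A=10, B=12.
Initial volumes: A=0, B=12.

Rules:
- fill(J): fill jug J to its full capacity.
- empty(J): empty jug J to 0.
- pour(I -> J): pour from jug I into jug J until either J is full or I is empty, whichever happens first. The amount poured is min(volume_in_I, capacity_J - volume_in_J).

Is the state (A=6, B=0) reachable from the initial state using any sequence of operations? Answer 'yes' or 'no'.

Answer: yes

Derivation:
BFS from (A=0, B=12):
  1. fill(A) -> (A=10 B=12)
  2. empty(B) -> (A=10 B=0)
  3. pour(A -> B) -> (A=0 B=10)
  4. fill(A) -> (A=10 B=10)
  5. pour(A -> B) -> (A=8 B=12)
  6. empty(B) -> (A=8 B=0)
  7. pour(A -> B) -> (A=0 B=8)
  8. fill(A) -> (A=10 B=8)
  9. pour(A -> B) -> (A=6 B=12)
  10. empty(B) -> (A=6 B=0)
Target reached → yes.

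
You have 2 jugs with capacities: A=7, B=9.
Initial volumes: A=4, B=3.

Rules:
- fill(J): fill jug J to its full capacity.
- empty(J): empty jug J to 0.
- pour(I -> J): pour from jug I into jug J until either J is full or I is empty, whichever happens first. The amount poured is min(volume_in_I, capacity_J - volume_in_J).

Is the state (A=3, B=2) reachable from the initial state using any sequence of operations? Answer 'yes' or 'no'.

BFS explored all 33 reachable states.
Reachable set includes: (0,0), (0,1), (0,2), (0,3), (0,4), (0,5), (0,6), (0,7), (0,8), (0,9), (1,0), (1,9) ...
Target (A=3, B=2) not in reachable set → no.

Answer: no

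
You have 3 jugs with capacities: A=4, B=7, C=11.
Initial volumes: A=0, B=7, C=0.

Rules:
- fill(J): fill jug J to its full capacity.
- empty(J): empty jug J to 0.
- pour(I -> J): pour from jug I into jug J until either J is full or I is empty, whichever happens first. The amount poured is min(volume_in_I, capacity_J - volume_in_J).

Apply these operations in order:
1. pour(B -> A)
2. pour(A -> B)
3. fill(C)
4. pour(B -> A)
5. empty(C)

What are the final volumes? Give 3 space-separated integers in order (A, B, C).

Answer: 4 3 0

Derivation:
Step 1: pour(B -> A) -> (A=4 B=3 C=0)
Step 2: pour(A -> B) -> (A=0 B=7 C=0)
Step 3: fill(C) -> (A=0 B=7 C=11)
Step 4: pour(B -> A) -> (A=4 B=3 C=11)
Step 5: empty(C) -> (A=4 B=3 C=0)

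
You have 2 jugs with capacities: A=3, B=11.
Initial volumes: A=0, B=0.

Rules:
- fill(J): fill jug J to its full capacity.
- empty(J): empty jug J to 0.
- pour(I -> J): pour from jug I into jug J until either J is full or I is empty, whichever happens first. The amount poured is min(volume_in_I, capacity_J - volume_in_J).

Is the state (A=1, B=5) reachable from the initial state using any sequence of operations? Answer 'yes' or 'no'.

BFS explored all 28 reachable states.
Reachable set includes: (0,0), (0,1), (0,2), (0,3), (0,4), (0,5), (0,6), (0,7), (0,8), (0,9), (0,10), (0,11) ...
Target (A=1, B=5) not in reachable set → no.

Answer: no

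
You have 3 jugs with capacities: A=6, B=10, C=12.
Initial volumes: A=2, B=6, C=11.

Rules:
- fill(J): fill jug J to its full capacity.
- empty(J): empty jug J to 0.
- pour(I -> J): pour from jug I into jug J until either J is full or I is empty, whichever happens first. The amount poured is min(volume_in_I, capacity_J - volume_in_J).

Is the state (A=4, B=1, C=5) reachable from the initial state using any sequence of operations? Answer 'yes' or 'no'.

Answer: no

Derivation:
BFS explored all 381 reachable states.
Reachable set includes: (0,0,0), (0,0,1), (0,0,2), (0,0,3), (0,0,4), (0,0,5), (0,0,6), (0,0,7), (0,0,8), (0,0,9), (0,0,10), (0,0,11) ...
Target (A=4, B=1, C=5) not in reachable set → no.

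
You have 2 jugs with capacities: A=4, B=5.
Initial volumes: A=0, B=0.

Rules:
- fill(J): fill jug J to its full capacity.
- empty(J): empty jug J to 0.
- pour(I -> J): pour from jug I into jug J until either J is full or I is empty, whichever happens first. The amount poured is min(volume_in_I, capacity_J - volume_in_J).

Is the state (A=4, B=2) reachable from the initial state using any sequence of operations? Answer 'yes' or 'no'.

Answer: yes

Derivation:
BFS from (A=0, B=0):
  1. fill(B) -> (A=0 B=5)
  2. pour(B -> A) -> (A=4 B=1)
  3. empty(A) -> (A=0 B=1)
  4. pour(B -> A) -> (A=1 B=0)
  5. fill(B) -> (A=1 B=5)
  6. pour(B -> A) -> (A=4 B=2)
Target reached → yes.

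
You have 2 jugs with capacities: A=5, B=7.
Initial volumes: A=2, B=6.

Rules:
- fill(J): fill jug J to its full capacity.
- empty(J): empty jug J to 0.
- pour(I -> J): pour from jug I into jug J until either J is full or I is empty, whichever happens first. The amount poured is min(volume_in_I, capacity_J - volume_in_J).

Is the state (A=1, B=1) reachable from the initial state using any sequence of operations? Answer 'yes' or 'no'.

Answer: no

Derivation:
BFS explored all 25 reachable states.
Reachable set includes: (0,0), (0,1), (0,2), (0,3), (0,4), (0,5), (0,6), (0,7), (1,0), (1,7), (2,0), (2,6) ...
Target (A=1, B=1) not in reachable set → no.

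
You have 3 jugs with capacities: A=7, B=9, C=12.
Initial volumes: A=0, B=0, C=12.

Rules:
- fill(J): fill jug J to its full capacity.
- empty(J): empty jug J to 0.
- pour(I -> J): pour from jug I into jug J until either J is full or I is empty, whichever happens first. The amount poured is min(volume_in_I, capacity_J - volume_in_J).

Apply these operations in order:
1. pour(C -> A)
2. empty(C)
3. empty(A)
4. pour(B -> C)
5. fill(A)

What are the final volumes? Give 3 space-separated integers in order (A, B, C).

Answer: 7 0 0

Derivation:
Step 1: pour(C -> A) -> (A=7 B=0 C=5)
Step 2: empty(C) -> (A=7 B=0 C=0)
Step 3: empty(A) -> (A=0 B=0 C=0)
Step 4: pour(B -> C) -> (A=0 B=0 C=0)
Step 5: fill(A) -> (A=7 B=0 C=0)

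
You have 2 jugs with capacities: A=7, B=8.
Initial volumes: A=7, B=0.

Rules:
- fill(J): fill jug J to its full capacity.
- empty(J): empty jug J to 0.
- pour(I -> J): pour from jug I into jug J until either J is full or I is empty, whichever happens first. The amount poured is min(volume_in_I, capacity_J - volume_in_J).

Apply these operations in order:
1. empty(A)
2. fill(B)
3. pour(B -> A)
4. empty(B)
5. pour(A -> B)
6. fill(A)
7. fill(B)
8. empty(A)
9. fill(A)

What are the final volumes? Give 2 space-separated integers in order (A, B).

Step 1: empty(A) -> (A=0 B=0)
Step 2: fill(B) -> (A=0 B=8)
Step 3: pour(B -> A) -> (A=7 B=1)
Step 4: empty(B) -> (A=7 B=0)
Step 5: pour(A -> B) -> (A=0 B=7)
Step 6: fill(A) -> (A=7 B=7)
Step 7: fill(B) -> (A=7 B=8)
Step 8: empty(A) -> (A=0 B=8)
Step 9: fill(A) -> (A=7 B=8)

Answer: 7 8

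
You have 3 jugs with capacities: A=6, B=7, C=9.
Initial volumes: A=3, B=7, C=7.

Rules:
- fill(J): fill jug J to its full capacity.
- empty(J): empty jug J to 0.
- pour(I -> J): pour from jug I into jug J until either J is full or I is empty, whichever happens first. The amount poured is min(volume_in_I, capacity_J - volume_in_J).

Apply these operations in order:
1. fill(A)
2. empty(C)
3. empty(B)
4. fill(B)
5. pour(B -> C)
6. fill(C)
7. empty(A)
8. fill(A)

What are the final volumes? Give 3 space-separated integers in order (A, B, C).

Step 1: fill(A) -> (A=6 B=7 C=7)
Step 2: empty(C) -> (A=6 B=7 C=0)
Step 3: empty(B) -> (A=6 B=0 C=0)
Step 4: fill(B) -> (A=6 B=7 C=0)
Step 5: pour(B -> C) -> (A=6 B=0 C=7)
Step 6: fill(C) -> (A=6 B=0 C=9)
Step 7: empty(A) -> (A=0 B=0 C=9)
Step 8: fill(A) -> (A=6 B=0 C=9)

Answer: 6 0 9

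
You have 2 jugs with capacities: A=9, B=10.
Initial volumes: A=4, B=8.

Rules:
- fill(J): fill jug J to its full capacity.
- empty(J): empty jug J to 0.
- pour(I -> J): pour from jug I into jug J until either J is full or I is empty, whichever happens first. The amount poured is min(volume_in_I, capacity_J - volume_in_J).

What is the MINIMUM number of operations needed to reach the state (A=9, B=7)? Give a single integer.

Answer: 5

Derivation:
BFS from (A=4, B=8). One shortest path:
  1. fill(A) -> (A=9 B=8)
  2. pour(A -> B) -> (A=7 B=10)
  3. empty(B) -> (A=7 B=0)
  4. pour(A -> B) -> (A=0 B=7)
  5. fill(A) -> (A=9 B=7)
Reached target in 5 moves.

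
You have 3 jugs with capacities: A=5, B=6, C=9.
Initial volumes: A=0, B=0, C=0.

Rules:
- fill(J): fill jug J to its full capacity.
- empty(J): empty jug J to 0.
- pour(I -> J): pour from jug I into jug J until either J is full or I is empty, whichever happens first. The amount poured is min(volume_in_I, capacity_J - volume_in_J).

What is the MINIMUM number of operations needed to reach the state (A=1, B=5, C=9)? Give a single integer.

Answer: 6

Derivation:
BFS from (A=0, B=0, C=0). One shortest path:
  1. fill(A) -> (A=5 B=0 C=0)
  2. pour(A -> B) -> (A=0 B=5 C=0)
  3. fill(A) -> (A=5 B=5 C=0)
  4. pour(A -> C) -> (A=0 B=5 C=5)
  5. fill(A) -> (A=5 B=5 C=5)
  6. pour(A -> C) -> (A=1 B=5 C=9)
Reached target in 6 moves.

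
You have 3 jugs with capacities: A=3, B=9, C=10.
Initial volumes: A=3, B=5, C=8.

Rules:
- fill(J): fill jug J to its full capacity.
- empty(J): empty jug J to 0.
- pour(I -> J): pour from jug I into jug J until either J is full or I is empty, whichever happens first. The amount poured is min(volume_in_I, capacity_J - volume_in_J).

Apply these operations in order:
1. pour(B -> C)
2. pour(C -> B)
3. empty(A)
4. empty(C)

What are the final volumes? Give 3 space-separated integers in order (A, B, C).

Answer: 0 9 0

Derivation:
Step 1: pour(B -> C) -> (A=3 B=3 C=10)
Step 2: pour(C -> B) -> (A=3 B=9 C=4)
Step 3: empty(A) -> (A=0 B=9 C=4)
Step 4: empty(C) -> (A=0 B=9 C=0)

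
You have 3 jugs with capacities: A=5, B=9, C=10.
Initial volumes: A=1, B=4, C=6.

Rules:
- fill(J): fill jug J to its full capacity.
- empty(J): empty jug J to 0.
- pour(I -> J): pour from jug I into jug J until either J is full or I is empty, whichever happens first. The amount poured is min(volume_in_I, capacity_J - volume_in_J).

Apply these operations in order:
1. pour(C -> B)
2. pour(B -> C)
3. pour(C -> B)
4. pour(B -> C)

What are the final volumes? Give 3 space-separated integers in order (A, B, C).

Answer: 1 0 10

Derivation:
Step 1: pour(C -> B) -> (A=1 B=9 C=1)
Step 2: pour(B -> C) -> (A=1 B=0 C=10)
Step 3: pour(C -> B) -> (A=1 B=9 C=1)
Step 4: pour(B -> C) -> (A=1 B=0 C=10)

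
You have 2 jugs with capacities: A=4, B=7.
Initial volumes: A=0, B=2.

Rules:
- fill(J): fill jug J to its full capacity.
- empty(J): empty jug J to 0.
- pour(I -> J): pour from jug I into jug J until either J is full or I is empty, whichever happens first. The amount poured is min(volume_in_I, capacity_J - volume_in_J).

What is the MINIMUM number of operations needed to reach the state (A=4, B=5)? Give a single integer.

BFS from (A=0, B=2). One shortest path:
  1. pour(B -> A) -> (A=2 B=0)
  2. fill(B) -> (A=2 B=7)
  3. pour(B -> A) -> (A=4 B=5)
Reached target in 3 moves.

Answer: 3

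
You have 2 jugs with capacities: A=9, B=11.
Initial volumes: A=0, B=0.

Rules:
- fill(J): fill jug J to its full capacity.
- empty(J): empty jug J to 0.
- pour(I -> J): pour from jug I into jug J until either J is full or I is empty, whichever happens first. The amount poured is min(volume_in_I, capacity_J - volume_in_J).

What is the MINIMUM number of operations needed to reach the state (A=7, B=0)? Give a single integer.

Answer: 5

Derivation:
BFS from (A=0, B=0). One shortest path:
  1. fill(A) -> (A=9 B=0)
  2. pour(A -> B) -> (A=0 B=9)
  3. fill(A) -> (A=9 B=9)
  4. pour(A -> B) -> (A=7 B=11)
  5. empty(B) -> (A=7 B=0)
Reached target in 5 moves.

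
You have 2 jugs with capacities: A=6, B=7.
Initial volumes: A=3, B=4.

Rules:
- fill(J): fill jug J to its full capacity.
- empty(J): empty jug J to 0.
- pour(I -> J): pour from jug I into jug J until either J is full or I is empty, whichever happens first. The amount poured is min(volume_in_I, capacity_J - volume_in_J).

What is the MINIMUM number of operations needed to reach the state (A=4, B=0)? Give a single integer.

Answer: 2

Derivation:
BFS from (A=3, B=4). One shortest path:
  1. empty(A) -> (A=0 B=4)
  2. pour(B -> A) -> (A=4 B=0)
Reached target in 2 moves.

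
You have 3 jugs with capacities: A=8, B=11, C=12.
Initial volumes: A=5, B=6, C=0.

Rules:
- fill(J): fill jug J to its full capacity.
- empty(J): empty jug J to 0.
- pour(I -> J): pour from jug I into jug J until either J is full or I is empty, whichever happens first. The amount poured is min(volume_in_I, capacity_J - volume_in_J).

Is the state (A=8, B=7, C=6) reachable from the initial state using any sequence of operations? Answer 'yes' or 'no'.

Answer: yes

Derivation:
BFS from (A=5, B=6, C=0):
  1. fill(A) -> (A=8 B=6 C=0)
  2. pour(A -> C) -> (A=0 B=6 C=8)
  3. fill(A) -> (A=8 B=6 C=8)
  4. pour(A -> C) -> (A=4 B=6 C=12)
  5. empty(C) -> (A=4 B=6 C=0)
  6. pour(B -> C) -> (A=4 B=0 C=6)
  7. fill(B) -> (A=4 B=11 C=6)
  8. pour(B -> A) -> (A=8 B=7 C=6)
Target reached → yes.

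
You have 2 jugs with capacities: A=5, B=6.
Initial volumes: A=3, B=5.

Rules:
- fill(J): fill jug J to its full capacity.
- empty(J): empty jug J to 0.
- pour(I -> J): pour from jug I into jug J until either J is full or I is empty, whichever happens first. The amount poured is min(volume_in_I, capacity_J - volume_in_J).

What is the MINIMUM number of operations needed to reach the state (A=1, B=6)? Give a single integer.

Answer: 5

Derivation:
BFS from (A=3, B=5). One shortest path:
  1. pour(A -> B) -> (A=2 B=6)
  2. empty(B) -> (A=2 B=0)
  3. pour(A -> B) -> (A=0 B=2)
  4. fill(A) -> (A=5 B=2)
  5. pour(A -> B) -> (A=1 B=6)
Reached target in 5 moves.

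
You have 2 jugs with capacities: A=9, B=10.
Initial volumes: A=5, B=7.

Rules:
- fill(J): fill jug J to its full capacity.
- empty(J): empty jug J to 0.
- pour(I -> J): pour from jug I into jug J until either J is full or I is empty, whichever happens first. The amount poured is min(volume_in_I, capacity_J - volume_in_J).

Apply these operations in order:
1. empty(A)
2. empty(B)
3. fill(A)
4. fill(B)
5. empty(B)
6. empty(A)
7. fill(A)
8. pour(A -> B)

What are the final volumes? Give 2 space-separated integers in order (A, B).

Step 1: empty(A) -> (A=0 B=7)
Step 2: empty(B) -> (A=0 B=0)
Step 3: fill(A) -> (A=9 B=0)
Step 4: fill(B) -> (A=9 B=10)
Step 5: empty(B) -> (A=9 B=0)
Step 6: empty(A) -> (A=0 B=0)
Step 7: fill(A) -> (A=9 B=0)
Step 8: pour(A -> B) -> (A=0 B=9)

Answer: 0 9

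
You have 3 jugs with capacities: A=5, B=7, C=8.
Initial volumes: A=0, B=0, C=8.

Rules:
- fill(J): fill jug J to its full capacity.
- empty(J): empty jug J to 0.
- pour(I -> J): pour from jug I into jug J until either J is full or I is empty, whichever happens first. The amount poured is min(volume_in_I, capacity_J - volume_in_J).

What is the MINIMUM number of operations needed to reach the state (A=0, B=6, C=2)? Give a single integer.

BFS from (A=0, B=0, C=8). One shortest path:
  1. pour(C -> B) -> (A=0 B=7 C=1)
  2. pour(B -> A) -> (A=5 B=2 C=1)
  3. pour(A -> C) -> (A=0 B=2 C=6)
  4. pour(B -> A) -> (A=2 B=0 C=6)
  5. pour(C -> B) -> (A=2 B=6 C=0)
  6. pour(A -> C) -> (A=0 B=6 C=2)
Reached target in 6 moves.

Answer: 6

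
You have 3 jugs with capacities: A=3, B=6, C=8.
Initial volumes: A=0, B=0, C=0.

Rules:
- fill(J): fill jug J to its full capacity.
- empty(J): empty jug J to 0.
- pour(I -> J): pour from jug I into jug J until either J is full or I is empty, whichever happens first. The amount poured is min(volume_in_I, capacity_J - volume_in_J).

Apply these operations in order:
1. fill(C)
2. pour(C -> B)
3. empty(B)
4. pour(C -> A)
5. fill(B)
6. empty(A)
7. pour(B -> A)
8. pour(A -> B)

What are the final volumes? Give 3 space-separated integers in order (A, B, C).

Step 1: fill(C) -> (A=0 B=0 C=8)
Step 2: pour(C -> B) -> (A=0 B=6 C=2)
Step 3: empty(B) -> (A=0 B=0 C=2)
Step 4: pour(C -> A) -> (A=2 B=0 C=0)
Step 5: fill(B) -> (A=2 B=6 C=0)
Step 6: empty(A) -> (A=0 B=6 C=0)
Step 7: pour(B -> A) -> (A=3 B=3 C=0)
Step 8: pour(A -> B) -> (A=0 B=6 C=0)

Answer: 0 6 0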